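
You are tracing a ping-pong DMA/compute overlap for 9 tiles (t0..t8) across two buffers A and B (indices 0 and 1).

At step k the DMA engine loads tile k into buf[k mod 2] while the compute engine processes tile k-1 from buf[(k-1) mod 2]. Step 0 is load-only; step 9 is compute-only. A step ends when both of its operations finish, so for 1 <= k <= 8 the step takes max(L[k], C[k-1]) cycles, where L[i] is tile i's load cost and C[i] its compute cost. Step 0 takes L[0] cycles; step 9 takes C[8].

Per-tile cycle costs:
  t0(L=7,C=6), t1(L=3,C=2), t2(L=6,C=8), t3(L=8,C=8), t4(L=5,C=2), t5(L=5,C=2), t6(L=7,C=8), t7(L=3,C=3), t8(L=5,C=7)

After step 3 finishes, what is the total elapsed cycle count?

end_cycle[3] = 27

  0. 7=7c; end=7; A:t0 B:-
  1. max(3,6)=6c; end=13; A:t0 B:t1
  2. max(6,2)=6c; end=19; A:t2 B:t1
  3. max(8,8)=8c; end=27; A:t2 B:t3
  4. max(5,8)=8c; end=35; A:t4 B:t3
  5. max(5,2)=5c; end=40; A:t4 B:t5
  6. max(7,2)=7c; end=47; A:t6 B:t5
  7. max(3,8)=8c; end=55; A:t6 B:t7
  8. max(5,3)=5c; end=60; A:t8 B:t7
  9. 7=7c; end=67; A:t8 B:t7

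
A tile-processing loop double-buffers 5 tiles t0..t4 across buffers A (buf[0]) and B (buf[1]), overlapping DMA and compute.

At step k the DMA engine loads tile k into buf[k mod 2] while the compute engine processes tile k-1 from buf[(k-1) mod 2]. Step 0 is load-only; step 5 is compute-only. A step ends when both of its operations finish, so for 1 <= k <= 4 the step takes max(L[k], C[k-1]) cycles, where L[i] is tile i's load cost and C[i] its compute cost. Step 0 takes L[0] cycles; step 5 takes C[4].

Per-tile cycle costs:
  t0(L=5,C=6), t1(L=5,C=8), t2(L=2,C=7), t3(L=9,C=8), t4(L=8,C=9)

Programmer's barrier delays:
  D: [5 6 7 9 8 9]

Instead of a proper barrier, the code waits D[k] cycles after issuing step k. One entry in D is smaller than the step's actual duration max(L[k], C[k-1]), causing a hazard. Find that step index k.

[0] required=L[0]=5=5 vs D=5 ok
[1] required=max(L[1]=5,C[0]=6)=6 vs D=6 ok
[2] required=max(L[2]=2,C[1]=8)=8 vs D=7 SHORT
[3] required=max(L[3]=9,C[2]=7)=9 vs D=9 ok
[4] required=max(L[4]=8,C[3]=8)=8 vs D=8 ok
[5] required=C[4]=9=9 vs D=9 ok

hazard at step 2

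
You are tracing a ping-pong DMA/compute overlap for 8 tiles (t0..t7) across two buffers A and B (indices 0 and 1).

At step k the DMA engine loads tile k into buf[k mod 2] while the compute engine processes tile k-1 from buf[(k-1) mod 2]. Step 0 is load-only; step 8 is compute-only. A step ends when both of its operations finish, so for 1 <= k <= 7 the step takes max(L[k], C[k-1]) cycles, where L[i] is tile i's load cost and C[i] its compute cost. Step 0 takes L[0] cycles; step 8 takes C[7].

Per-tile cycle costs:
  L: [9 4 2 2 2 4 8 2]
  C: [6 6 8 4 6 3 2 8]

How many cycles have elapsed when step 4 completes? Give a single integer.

  0. 9=9c; end=9; A:t0 B:-
  1. max(4,6)=6c; end=15; A:t0 B:t1
  2. max(2,6)=6c; end=21; A:t2 B:t1
  3. max(2,8)=8c; end=29; A:t2 B:t3
  4. max(2,4)=4c; end=33; A:t4 B:t3
  5. max(4,6)=6c; end=39; A:t4 B:t5
  6. max(8,3)=8c; end=47; A:t6 B:t5
  7. max(2,2)=2c; end=49; A:t6 B:t7
  8. 8=8c; end=57; A:t6 B:t7

end_cycle[4] = 33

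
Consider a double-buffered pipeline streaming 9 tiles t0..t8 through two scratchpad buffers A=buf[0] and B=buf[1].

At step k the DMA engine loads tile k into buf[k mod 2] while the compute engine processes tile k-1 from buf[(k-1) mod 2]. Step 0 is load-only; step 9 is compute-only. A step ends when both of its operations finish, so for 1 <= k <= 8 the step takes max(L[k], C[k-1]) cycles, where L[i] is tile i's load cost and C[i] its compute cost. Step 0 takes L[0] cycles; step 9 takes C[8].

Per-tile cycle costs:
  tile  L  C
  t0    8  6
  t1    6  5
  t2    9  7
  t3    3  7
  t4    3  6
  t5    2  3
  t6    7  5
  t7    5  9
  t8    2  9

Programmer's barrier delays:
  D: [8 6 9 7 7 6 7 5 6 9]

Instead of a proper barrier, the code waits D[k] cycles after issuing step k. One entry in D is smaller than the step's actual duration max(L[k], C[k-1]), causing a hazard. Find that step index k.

k=0 barrier L[0]=8→8c, D[0]=8 ok
k=1 barrier max(L[1]=6,C[0]=6)→6c, D[1]=6 ok
k=2 barrier max(L[2]=9,C[1]=5)→9c, D[2]=9 ok
k=3 barrier max(L[3]=3,C[2]=7)→7c, D[3]=7 ok
k=4 barrier max(L[4]=3,C[3]=7)→7c, D[4]=7 ok
k=5 barrier max(L[5]=2,C[4]=6)→6c, D[5]=6 ok
k=6 barrier max(L[6]=7,C[5]=3)→7c, D[6]=7 ok
k=7 barrier max(L[7]=5,C[6]=5)→5c, D[7]=5 ok
k=8 barrier max(L[8]=2,C[7]=9)→9c, D[8]=6 SHORT
k=9 barrier C[8]=9→9c, D[9]=9 ok

hazard at step 8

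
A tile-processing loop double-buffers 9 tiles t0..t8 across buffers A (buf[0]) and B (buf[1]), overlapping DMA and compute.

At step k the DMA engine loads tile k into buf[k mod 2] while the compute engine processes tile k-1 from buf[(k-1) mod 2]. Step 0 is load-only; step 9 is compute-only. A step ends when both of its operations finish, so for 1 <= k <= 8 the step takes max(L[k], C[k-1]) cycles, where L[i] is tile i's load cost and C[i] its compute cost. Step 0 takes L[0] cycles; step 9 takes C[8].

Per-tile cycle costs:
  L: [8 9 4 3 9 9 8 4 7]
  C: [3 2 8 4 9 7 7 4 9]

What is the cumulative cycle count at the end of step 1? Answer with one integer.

  0. 8=8c; end=8; A:t0 B:-
  1. max(9,3)=9c; end=17; A:t0 B:t1
  2. max(4,2)=4c; end=21; A:t2 B:t1
  3. max(3,8)=8c; end=29; A:t2 B:t3
  4. max(9,4)=9c; end=38; A:t4 B:t3
  5. max(9,9)=9c; end=47; A:t4 B:t5
  6. max(8,7)=8c; end=55; A:t6 B:t5
  7. max(4,7)=7c; end=62; A:t6 B:t7
  8. max(7,4)=7c; end=69; A:t8 B:t7
  9. 9=9c; end=78; A:t8 B:t7

end_cycle[1] = 17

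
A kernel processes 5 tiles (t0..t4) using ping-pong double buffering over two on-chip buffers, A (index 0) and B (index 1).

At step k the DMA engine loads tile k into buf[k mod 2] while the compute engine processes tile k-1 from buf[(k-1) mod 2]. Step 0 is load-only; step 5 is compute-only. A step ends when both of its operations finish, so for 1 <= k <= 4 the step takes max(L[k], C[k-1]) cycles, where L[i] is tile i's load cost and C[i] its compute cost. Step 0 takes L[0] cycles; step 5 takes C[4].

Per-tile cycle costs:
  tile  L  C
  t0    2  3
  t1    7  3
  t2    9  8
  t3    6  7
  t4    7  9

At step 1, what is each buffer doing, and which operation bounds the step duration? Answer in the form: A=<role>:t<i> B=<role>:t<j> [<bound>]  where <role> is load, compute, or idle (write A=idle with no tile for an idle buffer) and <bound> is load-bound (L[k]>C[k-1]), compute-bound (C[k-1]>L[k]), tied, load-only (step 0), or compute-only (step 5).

step 1: A=compute:t0 B=load:t1 [load-bound]

  0. 2=2c; end=2; A:t0 B:-
  1. max(7,3)=7c; end=9; A:t0 B:t1
  2. max(9,3)=9c; end=18; A:t2 B:t1
  3. max(6,8)=8c; end=26; A:t2 B:t3
  4. max(7,7)=7c; end=33; A:t4 B:t3
  5. 9=9c; end=42; A:t4 B:t3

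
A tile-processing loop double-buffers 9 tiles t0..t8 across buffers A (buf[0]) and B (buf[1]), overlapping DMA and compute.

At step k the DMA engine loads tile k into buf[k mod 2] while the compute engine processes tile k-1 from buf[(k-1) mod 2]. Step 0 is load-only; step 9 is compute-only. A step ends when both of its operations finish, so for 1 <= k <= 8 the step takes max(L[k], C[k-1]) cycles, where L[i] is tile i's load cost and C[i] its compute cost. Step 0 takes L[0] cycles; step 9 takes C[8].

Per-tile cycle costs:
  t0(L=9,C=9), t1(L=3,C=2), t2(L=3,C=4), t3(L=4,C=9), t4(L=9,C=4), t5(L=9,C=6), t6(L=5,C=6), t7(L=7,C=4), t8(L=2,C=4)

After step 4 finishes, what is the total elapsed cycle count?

end_cycle[4] = 34

  0. 9=9c; end=9; A:t0 B:-
  1. max(3,9)=9c; end=18; A:t0 B:t1
  2. max(3,2)=3c; end=21; A:t2 B:t1
  3. max(4,4)=4c; end=25; A:t2 B:t3
  4. max(9,9)=9c; end=34; A:t4 B:t3
  5. max(9,4)=9c; end=43; A:t4 B:t5
  6. max(5,6)=6c; end=49; A:t6 B:t5
  7. max(7,6)=7c; end=56; A:t6 B:t7
  8. max(2,4)=4c; end=60; A:t8 B:t7
  9. 4=4c; end=64; A:t8 B:t7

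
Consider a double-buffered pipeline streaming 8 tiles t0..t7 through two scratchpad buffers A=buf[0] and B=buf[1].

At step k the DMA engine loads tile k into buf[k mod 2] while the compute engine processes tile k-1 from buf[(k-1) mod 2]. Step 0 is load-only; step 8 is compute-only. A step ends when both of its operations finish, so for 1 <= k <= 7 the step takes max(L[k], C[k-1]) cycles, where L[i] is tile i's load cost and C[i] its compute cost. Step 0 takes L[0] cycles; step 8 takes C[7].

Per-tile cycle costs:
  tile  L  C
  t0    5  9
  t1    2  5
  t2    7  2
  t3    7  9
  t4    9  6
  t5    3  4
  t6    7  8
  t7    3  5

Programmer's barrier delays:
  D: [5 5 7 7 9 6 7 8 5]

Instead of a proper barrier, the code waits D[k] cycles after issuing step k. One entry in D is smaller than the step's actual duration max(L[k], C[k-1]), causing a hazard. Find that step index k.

hazard at step 1

[0] required=L[0]=5=5 vs D=5 ok
[1] required=max(L[1]=2,C[0]=9)=9 vs D=5 SHORT
[2] required=max(L[2]=7,C[1]=5)=7 vs D=7 ok
[3] required=max(L[3]=7,C[2]=2)=7 vs D=7 ok
[4] required=max(L[4]=9,C[3]=9)=9 vs D=9 ok
[5] required=max(L[5]=3,C[4]=6)=6 vs D=6 ok
[6] required=max(L[6]=7,C[5]=4)=7 vs D=7 ok
[7] required=max(L[7]=3,C[6]=8)=8 vs D=8 ok
[8] required=C[7]=5=5 vs D=5 ok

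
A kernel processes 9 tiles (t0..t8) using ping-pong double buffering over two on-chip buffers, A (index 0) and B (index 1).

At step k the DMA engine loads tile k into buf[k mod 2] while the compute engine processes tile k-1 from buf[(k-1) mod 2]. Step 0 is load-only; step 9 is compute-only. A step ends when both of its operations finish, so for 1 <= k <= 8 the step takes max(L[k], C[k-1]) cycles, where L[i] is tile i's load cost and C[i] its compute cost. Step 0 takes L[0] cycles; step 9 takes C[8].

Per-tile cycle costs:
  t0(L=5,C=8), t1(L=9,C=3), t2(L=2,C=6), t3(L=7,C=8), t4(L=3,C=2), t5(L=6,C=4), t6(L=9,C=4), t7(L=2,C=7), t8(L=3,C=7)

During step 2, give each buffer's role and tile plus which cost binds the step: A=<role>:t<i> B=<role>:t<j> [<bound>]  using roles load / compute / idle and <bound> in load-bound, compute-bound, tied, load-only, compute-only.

step 2: A=load:t2 B=compute:t1 [compute-bound]

[0] DMA t0→A (5c) ∥ CU idle ⇒ 5c, clock 5
[1] DMA t1→B (9c) ∥ CU A:t0 (8c) ⇒ 9c, clock 14
[2] DMA t2→A (2c) ∥ CU B:t1 (3c) ⇒ 3c, clock 17
[3] DMA t3→B (7c) ∥ CU A:t2 (6c) ⇒ 7c, clock 24
[4] DMA t4→A (3c) ∥ CU B:t3 (8c) ⇒ 8c, clock 32
[5] DMA t5→B (6c) ∥ CU A:t4 (2c) ⇒ 6c, clock 38
[6] DMA t6→A (9c) ∥ CU B:t5 (4c) ⇒ 9c, clock 47
[7] DMA t7→B (2c) ∥ CU A:t6 (4c) ⇒ 4c, clock 51
[8] DMA t8→A (3c) ∥ CU B:t7 (7c) ⇒ 7c, clock 58
[9] DMA idle ∥ CU A:t8 (7c) ⇒ 7c, clock 65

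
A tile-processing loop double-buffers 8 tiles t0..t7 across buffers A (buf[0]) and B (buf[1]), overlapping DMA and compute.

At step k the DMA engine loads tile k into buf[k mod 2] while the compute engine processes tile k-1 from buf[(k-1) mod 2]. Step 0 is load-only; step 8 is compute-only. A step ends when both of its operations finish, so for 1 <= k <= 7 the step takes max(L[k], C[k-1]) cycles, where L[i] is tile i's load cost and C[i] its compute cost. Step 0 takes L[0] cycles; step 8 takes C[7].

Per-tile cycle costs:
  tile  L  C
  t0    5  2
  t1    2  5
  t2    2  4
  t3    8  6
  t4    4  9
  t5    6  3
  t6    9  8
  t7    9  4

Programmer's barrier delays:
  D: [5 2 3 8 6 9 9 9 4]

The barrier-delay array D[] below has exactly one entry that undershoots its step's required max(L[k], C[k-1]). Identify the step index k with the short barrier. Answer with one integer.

hazard at step 2

k=0 barrier L[0]=5→5c, D[0]=5 ok
k=1 barrier max(L[1]=2,C[0]=2)→2c, D[1]=2 ok
k=2 barrier max(L[2]=2,C[1]=5)→5c, D[2]=3 SHORT
k=3 barrier max(L[3]=8,C[2]=4)→8c, D[3]=8 ok
k=4 barrier max(L[4]=4,C[3]=6)→6c, D[4]=6 ok
k=5 barrier max(L[5]=6,C[4]=9)→9c, D[5]=9 ok
k=6 barrier max(L[6]=9,C[5]=3)→9c, D[6]=9 ok
k=7 barrier max(L[7]=9,C[6]=8)→9c, D[7]=9 ok
k=8 barrier C[7]=4→4c, D[8]=4 ok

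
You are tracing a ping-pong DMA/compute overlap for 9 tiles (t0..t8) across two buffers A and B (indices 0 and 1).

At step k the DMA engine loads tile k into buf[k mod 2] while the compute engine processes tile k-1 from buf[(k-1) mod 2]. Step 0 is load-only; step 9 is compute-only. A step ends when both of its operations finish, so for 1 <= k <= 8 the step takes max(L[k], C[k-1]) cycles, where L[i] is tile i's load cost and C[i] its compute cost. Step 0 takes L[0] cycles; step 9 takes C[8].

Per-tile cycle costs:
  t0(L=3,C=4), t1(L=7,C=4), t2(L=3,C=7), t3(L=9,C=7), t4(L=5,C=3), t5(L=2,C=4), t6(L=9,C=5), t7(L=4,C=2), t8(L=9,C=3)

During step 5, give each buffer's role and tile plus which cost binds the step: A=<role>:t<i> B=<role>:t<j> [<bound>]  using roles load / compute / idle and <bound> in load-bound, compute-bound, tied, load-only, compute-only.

  0. 3=3c; end=3; A:t0 B:-
  1. max(7,4)=7c; end=10; A:t0 B:t1
  2. max(3,4)=4c; end=14; A:t2 B:t1
  3. max(9,7)=9c; end=23; A:t2 B:t3
  4. max(5,7)=7c; end=30; A:t4 B:t3
  5. max(2,3)=3c; end=33; A:t4 B:t5
  6. max(9,4)=9c; end=42; A:t6 B:t5
  7. max(4,5)=5c; end=47; A:t6 B:t7
  8. max(9,2)=9c; end=56; A:t8 B:t7
  9. 3=3c; end=59; A:t8 B:t7

step 5: A=compute:t4 B=load:t5 [compute-bound]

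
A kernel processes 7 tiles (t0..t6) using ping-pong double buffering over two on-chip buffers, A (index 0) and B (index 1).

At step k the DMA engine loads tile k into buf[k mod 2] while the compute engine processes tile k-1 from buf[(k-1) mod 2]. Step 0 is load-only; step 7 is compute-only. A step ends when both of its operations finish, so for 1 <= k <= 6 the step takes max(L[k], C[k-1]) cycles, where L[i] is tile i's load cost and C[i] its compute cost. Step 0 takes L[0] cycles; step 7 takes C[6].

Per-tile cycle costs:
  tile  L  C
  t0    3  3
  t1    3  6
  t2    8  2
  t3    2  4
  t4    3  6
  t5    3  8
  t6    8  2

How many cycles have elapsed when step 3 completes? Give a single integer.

  0. 3=3c; end=3; A:t0 B:-
  1. max(3,3)=3c; end=6; A:t0 B:t1
  2. max(8,6)=8c; end=14; A:t2 B:t1
  3. max(2,2)=2c; end=16; A:t2 B:t3
  4. max(3,4)=4c; end=20; A:t4 B:t3
  5. max(3,6)=6c; end=26; A:t4 B:t5
  6. max(8,8)=8c; end=34; A:t6 B:t5
  7. 2=2c; end=36; A:t6 B:t5

end_cycle[3] = 16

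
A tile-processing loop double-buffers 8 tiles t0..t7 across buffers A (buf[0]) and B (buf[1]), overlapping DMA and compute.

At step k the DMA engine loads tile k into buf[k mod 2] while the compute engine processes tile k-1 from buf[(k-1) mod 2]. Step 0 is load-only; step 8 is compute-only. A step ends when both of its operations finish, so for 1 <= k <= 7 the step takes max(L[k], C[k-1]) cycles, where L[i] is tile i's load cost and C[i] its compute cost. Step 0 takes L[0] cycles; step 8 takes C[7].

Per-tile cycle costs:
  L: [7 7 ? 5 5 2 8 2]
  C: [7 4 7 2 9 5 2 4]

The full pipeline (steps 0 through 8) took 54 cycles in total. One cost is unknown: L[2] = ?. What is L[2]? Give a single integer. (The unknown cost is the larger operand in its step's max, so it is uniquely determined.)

L[2] = 5

step 0 | dur = L[0]=7 = 7
step 1 | dur = max(L[1]=7, C[0]=7) = 7
step 2 | dur = max(L[2]=?, C[1]=4) = L[2]  (unknown; binding)
step 3 | dur = max(L[3]=5, C[2]=7) = 7
step 4 | dur = max(L[4]=5, C[3]=2) = 5
step 5 | dur = max(L[5]=2, C[4]=9) = 9
step 6 | dur = max(L[6]=8, C[5]=5) = 8
step 7 | dur = max(L[7]=2, C[6]=2) = 2
step 8 | dur = C[7]=4 = 4
sum of known step durations = 49
dur[2] = total - known = 54 - 49 = 5
L[2] is the binding max in step 2, so L[2] = dur[2] = 5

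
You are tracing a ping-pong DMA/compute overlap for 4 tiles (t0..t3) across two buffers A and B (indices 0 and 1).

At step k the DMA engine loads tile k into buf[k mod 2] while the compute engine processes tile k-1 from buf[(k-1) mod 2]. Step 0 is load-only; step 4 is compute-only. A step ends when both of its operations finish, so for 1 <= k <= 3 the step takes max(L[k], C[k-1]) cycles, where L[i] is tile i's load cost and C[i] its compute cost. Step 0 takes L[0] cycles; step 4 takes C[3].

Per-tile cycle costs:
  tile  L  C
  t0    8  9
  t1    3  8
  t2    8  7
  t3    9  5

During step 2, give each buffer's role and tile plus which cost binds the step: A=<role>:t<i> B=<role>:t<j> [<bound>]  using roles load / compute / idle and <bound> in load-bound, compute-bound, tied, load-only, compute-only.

step 2: A=load:t2 B=compute:t1 [tied]

step 0: L[0]=8 → dur=8, Σ=8 | A=load:t0 B=idle [load-only]
step 1: L[1]=3 C[0]=9 → dur=9, Σ=17 | A=compute:t0 B=load:t1 [compute-bound]
step 2: L[2]=8 C[1]=8 → dur=8, Σ=25 | A=load:t2 B=compute:t1 [tied]
step 3: L[3]=9 C[2]=7 → dur=9, Σ=34 | A=compute:t2 B=load:t3 [load-bound]
step 4: C[3]=5 → dur=5, Σ=39 | A=idle B=compute:t3 [compute-only]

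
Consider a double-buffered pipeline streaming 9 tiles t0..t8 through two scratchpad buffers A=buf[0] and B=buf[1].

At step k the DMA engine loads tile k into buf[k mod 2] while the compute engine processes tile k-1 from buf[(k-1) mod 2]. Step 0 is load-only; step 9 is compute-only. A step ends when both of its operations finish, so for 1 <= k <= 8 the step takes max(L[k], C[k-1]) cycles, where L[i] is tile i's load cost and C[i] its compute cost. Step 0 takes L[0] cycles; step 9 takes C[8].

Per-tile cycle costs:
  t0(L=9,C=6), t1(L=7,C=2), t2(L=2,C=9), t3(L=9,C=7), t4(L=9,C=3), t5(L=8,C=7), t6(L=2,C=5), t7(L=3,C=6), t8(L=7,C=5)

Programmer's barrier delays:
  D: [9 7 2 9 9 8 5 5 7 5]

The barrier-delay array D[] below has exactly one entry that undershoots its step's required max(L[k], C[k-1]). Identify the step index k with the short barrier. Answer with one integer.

k=0 barrier L[0]=9→9c, D[0]=9 ok
k=1 barrier max(L[1]=7,C[0]=6)→7c, D[1]=7 ok
k=2 barrier max(L[2]=2,C[1]=2)→2c, D[2]=2 ok
k=3 barrier max(L[3]=9,C[2]=9)→9c, D[3]=9 ok
k=4 barrier max(L[4]=9,C[3]=7)→9c, D[4]=9 ok
k=5 barrier max(L[5]=8,C[4]=3)→8c, D[5]=8 ok
k=6 barrier max(L[6]=2,C[5]=7)→7c, D[6]=5 SHORT
k=7 barrier max(L[7]=3,C[6]=5)→5c, D[7]=5 ok
k=8 barrier max(L[8]=7,C[7]=6)→7c, D[8]=7 ok
k=9 barrier C[8]=5→5c, D[9]=5 ok

hazard at step 6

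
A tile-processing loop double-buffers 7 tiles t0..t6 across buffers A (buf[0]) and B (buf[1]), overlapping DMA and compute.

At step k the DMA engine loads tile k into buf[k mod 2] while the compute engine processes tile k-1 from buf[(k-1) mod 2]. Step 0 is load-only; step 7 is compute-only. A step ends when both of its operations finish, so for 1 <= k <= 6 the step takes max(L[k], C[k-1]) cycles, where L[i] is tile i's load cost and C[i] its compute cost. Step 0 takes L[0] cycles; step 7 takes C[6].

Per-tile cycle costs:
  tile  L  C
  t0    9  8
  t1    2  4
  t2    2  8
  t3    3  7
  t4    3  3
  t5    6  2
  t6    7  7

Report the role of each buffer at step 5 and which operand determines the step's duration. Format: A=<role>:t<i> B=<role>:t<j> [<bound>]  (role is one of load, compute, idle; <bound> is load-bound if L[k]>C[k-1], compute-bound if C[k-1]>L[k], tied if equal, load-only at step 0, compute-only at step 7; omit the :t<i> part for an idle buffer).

[0] DMA t0→A (9c) ∥ CU idle ⇒ 9c, clock 9
[1] DMA t1→B (2c) ∥ CU A:t0 (8c) ⇒ 8c, clock 17
[2] DMA t2→A (2c) ∥ CU B:t1 (4c) ⇒ 4c, clock 21
[3] DMA t3→B (3c) ∥ CU A:t2 (8c) ⇒ 8c, clock 29
[4] DMA t4→A (3c) ∥ CU B:t3 (7c) ⇒ 7c, clock 36
[5] DMA t5→B (6c) ∥ CU A:t4 (3c) ⇒ 6c, clock 42
[6] DMA t6→A (7c) ∥ CU B:t5 (2c) ⇒ 7c, clock 49
[7] DMA idle ∥ CU A:t6 (7c) ⇒ 7c, clock 56

step 5: A=compute:t4 B=load:t5 [load-bound]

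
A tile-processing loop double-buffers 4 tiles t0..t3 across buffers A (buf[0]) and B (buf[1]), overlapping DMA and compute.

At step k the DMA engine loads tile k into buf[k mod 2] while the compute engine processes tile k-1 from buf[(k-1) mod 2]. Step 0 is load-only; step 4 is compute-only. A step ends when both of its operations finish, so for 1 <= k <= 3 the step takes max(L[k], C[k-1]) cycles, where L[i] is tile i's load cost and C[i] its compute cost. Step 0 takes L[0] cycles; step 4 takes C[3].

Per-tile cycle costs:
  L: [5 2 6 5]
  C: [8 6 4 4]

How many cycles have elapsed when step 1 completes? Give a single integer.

[0] DMA t0→A (5c) ∥ CU idle ⇒ 5c, clock 5
[1] DMA t1→B (2c) ∥ CU A:t0 (8c) ⇒ 8c, clock 13
[2] DMA t2→A (6c) ∥ CU B:t1 (6c) ⇒ 6c, clock 19
[3] DMA t3→B (5c) ∥ CU A:t2 (4c) ⇒ 5c, clock 24
[4] DMA idle ∥ CU B:t3 (4c) ⇒ 4c, clock 28

end_cycle[1] = 13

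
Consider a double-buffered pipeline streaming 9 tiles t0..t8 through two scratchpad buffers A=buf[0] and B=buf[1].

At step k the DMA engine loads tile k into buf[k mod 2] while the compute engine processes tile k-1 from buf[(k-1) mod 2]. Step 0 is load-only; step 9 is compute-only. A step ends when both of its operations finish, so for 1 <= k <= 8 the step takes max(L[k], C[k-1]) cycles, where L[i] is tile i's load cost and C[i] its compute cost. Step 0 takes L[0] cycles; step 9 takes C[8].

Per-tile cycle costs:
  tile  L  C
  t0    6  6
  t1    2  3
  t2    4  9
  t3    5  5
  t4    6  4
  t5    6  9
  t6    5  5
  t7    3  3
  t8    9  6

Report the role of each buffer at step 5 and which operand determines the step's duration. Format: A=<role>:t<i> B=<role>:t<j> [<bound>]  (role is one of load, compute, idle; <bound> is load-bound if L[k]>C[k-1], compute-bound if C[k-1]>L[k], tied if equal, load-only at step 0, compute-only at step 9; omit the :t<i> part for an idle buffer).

step 5: A=compute:t4 B=load:t5 [load-bound]

k=0 load=t0/6c comp=- wait=6 total=6
k=1 load=t1/2c comp=t0/6c wait=6 total=12
k=2 load=t2/4c comp=t1/3c wait=4 total=16
k=3 load=t3/5c comp=t2/9c wait=9 total=25
k=4 load=t4/6c comp=t3/5c wait=6 total=31
k=5 load=t5/6c comp=t4/4c wait=6 total=37
k=6 load=t6/5c comp=t5/9c wait=9 total=46
k=7 load=t7/3c comp=t6/5c wait=5 total=51
k=8 load=t8/9c comp=t7/3c wait=9 total=60
k=9 load=- comp=t8/6c wait=6 total=66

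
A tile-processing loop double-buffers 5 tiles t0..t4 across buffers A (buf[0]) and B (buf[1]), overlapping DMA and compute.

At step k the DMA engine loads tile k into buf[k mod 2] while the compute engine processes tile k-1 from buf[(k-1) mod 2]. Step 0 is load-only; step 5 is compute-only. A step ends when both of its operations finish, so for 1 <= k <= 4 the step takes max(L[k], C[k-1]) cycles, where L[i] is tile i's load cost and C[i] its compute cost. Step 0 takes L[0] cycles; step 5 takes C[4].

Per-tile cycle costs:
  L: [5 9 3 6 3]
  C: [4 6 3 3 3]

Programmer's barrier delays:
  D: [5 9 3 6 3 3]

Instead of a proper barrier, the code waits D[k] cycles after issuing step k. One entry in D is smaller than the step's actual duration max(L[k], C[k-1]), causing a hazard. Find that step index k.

hazard at step 2

[0] required=L[0]=5=5 vs D=5 ok
[1] required=max(L[1]=9,C[0]=4)=9 vs D=9 ok
[2] required=max(L[2]=3,C[1]=6)=6 vs D=3 SHORT
[3] required=max(L[3]=6,C[2]=3)=6 vs D=6 ok
[4] required=max(L[4]=3,C[3]=3)=3 vs D=3 ok
[5] required=C[4]=3=3 vs D=3 ok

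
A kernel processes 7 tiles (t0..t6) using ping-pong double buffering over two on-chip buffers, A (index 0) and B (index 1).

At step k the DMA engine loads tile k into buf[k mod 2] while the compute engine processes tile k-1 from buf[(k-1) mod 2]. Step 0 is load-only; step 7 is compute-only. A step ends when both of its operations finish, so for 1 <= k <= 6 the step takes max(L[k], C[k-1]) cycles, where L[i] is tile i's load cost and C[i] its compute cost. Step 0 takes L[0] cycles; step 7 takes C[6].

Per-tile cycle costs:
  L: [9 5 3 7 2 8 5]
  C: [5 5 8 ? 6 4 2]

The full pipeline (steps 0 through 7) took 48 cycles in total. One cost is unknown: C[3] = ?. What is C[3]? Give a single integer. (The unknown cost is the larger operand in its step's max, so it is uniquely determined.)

C[3] = 6

step 0 → dur = L[0]=9 = 9
step 1 → dur = max(L[1]=5, C[0]=5) = 5
step 2 → dur = max(L[2]=3, C[1]=5) = 5
step 3 → dur = max(L[3]=7, C[2]=8) = 8
step 4 → dur = max(L[4]=2, C[3]=?) = C[3]  (unknown; binding)
step 5 → dur = max(L[5]=8, C[4]=6) = 8
step 6 → dur = max(L[6]=5, C[5]=4) = 5
step 7 → dur = C[6]=2 = 2
sum of known step durations = 42
dur[4] = total - known = 48 - 42 = 6
C[3] is the binding max in step 4, so C[3] = dur[4] = 6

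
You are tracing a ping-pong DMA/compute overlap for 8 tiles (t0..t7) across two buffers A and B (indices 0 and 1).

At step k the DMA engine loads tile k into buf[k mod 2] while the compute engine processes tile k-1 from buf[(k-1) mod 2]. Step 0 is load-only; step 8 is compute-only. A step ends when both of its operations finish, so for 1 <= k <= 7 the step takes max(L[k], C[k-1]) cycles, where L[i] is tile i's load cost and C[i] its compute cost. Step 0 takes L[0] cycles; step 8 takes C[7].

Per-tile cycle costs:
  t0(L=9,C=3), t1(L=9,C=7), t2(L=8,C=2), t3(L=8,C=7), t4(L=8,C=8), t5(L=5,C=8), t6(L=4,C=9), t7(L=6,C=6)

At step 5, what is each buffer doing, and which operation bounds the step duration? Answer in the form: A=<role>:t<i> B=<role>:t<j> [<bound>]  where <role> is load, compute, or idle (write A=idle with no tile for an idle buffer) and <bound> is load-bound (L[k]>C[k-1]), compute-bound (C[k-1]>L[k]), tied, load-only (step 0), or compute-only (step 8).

step 5: A=compute:t4 B=load:t5 [compute-bound]

step 0: L[0]=9 → dur=9, Σ=9 | A=load:t0 B=idle [load-only]
step 1: L[1]=9 C[0]=3 → dur=9, Σ=18 | A=compute:t0 B=load:t1 [load-bound]
step 2: L[2]=8 C[1]=7 → dur=8, Σ=26 | A=load:t2 B=compute:t1 [load-bound]
step 3: L[3]=8 C[2]=2 → dur=8, Σ=34 | A=compute:t2 B=load:t3 [load-bound]
step 4: L[4]=8 C[3]=7 → dur=8, Σ=42 | A=load:t4 B=compute:t3 [load-bound]
step 5: L[5]=5 C[4]=8 → dur=8, Σ=50 | A=compute:t4 B=load:t5 [compute-bound]
step 6: L[6]=4 C[5]=8 → dur=8, Σ=58 | A=load:t6 B=compute:t5 [compute-bound]
step 7: L[7]=6 C[6]=9 → dur=9, Σ=67 | A=compute:t6 B=load:t7 [compute-bound]
step 8: C[7]=6 → dur=6, Σ=73 | A=idle B=compute:t7 [compute-only]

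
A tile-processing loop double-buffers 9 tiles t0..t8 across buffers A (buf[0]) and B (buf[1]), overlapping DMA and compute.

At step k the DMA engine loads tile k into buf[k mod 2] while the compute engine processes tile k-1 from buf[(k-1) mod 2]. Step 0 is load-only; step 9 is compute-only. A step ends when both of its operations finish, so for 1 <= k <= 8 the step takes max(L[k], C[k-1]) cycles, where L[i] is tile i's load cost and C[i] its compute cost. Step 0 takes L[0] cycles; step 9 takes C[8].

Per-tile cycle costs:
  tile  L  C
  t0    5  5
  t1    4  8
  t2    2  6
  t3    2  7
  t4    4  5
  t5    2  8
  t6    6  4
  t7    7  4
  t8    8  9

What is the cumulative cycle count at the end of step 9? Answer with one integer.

  0. 5=5c; end=5; A:t0 B:-
  1. max(4,5)=5c; end=10; A:t0 B:t1
  2. max(2,8)=8c; end=18; A:t2 B:t1
  3. max(2,6)=6c; end=24; A:t2 B:t3
  4. max(4,7)=7c; end=31; A:t4 B:t3
  5. max(2,5)=5c; end=36; A:t4 B:t5
  6. max(6,8)=8c; end=44; A:t6 B:t5
  7. max(7,4)=7c; end=51; A:t6 B:t7
  8. max(8,4)=8c; end=59; A:t8 B:t7
  9. 9=9c; end=68; A:t8 B:t7

end_cycle[9] = 68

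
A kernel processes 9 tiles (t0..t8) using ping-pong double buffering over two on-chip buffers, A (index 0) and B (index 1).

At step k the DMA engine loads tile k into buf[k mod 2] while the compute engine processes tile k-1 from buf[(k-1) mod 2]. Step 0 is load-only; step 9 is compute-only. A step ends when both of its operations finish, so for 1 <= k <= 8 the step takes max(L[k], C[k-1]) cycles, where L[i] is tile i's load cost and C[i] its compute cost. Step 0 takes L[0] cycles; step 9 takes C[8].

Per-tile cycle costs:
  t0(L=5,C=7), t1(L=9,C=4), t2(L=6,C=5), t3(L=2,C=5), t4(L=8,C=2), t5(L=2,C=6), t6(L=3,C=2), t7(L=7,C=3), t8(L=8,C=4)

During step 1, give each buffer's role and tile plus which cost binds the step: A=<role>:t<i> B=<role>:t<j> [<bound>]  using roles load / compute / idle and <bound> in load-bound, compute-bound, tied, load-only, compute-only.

step 1: A=compute:t0 B=load:t1 [load-bound]

step 0: L[0]=5 → dur=5, Σ=5 | A=load:t0 B=idle [load-only]
step 1: L[1]=9 C[0]=7 → dur=9, Σ=14 | A=compute:t0 B=load:t1 [load-bound]
step 2: L[2]=6 C[1]=4 → dur=6, Σ=20 | A=load:t2 B=compute:t1 [load-bound]
step 3: L[3]=2 C[2]=5 → dur=5, Σ=25 | A=compute:t2 B=load:t3 [compute-bound]
step 4: L[4]=8 C[3]=5 → dur=8, Σ=33 | A=load:t4 B=compute:t3 [load-bound]
step 5: L[5]=2 C[4]=2 → dur=2, Σ=35 | A=compute:t4 B=load:t5 [tied]
step 6: L[6]=3 C[5]=6 → dur=6, Σ=41 | A=load:t6 B=compute:t5 [compute-bound]
step 7: L[7]=7 C[6]=2 → dur=7, Σ=48 | A=compute:t6 B=load:t7 [load-bound]
step 8: L[8]=8 C[7]=3 → dur=8, Σ=56 | A=load:t8 B=compute:t7 [load-bound]
step 9: C[8]=4 → dur=4, Σ=60 | A=compute:t8 B=idle [compute-only]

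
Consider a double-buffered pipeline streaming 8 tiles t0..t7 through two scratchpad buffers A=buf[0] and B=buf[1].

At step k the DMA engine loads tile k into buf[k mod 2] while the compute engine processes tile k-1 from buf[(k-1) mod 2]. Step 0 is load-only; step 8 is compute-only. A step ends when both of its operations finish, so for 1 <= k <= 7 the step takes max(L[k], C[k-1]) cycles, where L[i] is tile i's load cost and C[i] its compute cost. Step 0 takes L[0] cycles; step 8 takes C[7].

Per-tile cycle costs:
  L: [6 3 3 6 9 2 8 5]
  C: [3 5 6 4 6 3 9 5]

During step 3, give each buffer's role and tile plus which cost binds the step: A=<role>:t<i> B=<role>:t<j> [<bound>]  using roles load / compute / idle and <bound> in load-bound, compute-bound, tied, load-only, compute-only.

  0. 6=6c; end=6; A:t0 B:-
  1. max(3,3)=3c; end=9; A:t0 B:t1
  2. max(3,5)=5c; end=14; A:t2 B:t1
  3. max(6,6)=6c; end=20; A:t2 B:t3
  4. max(9,4)=9c; end=29; A:t4 B:t3
  5. max(2,6)=6c; end=35; A:t4 B:t5
  6. max(8,3)=8c; end=43; A:t6 B:t5
  7. max(5,9)=9c; end=52; A:t6 B:t7
  8. 5=5c; end=57; A:t6 B:t7

step 3: A=compute:t2 B=load:t3 [tied]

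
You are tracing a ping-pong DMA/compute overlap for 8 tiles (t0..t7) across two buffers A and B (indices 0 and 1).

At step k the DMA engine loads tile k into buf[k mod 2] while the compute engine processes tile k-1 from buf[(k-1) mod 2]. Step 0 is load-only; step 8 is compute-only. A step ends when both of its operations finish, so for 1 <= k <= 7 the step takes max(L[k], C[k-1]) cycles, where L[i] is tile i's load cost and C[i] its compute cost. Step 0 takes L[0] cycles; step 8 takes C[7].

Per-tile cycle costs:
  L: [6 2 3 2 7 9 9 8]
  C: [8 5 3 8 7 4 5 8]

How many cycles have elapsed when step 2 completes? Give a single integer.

end_cycle[2] = 19

step 0: L[0]=6 → dur=6, Σ=6 | A=load:t0 B=idle [load-only]
step 1: L[1]=2 C[0]=8 → dur=8, Σ=14 | A=compute:t0 B=load:t1 [compute-bound]
step 2: L[2]=3 C[1]=5 → dur=5, Σ=19 | A=load:t2 B=compute:t1 [compute-bound]
step 3: L[3]=2 C[2]=3 → dur=3, Σ=22 | A=compute:t2 B=load:t3 [compute-bound]
step 4: L[4]=7 C[3]=8 → dur=8, Σ=30 | A=load:t4 B=compute:t3 [compute-bound]
step 5: L[5]=9 C[4]=7 → dur=9, Σ=39 | A=compute:t4 B=load:t5 [load-bound]
step 6: L[6]=9 C[5]=4 → dur=9, Σ=48 | A=load:t6 B=compute:t5 [load-bound]
step 7: L[7]=8 C[6]=5 → dur=8, Σ=56 | A=compute:t6 B=load:t7 [load-bound]
step 8: C[7]=8 → dur=8, Σ=64 | A=idle B=compute:t7 [compute-only]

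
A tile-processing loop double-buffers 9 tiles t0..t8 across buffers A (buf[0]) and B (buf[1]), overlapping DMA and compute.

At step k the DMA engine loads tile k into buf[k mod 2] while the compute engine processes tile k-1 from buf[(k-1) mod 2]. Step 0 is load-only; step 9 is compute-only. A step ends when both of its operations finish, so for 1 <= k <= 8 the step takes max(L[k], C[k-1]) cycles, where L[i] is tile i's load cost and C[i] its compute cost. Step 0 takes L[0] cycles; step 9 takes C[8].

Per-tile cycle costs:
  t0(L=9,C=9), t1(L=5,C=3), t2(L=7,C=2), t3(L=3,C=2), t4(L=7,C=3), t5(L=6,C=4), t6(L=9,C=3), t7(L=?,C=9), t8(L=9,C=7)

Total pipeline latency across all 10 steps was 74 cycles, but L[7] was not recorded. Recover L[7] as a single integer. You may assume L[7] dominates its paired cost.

L[7] = 8

step 0: dur = L[0]=9 = 9
step 1: dur = max(L[1]=5, C[0]=9) = 9
step 2: dur = max(L[2]=7, C[1]=3) = 7
step 3: dur = max(L[3]=3, C[2]=2) = 3
step 4: dur = max(L[4]=7, C[3]=2) = 7
step 5: dur = max(L[5]=6, C[4]=3) = 6
step 6: dur = max(L[6]=9, C[5]=4) = 9
step 7: dur = max(L[7]=?, C[6]=3) = L[7]  (unknown; binding)
step 8: dur = max(L[8]=9, C[7]=9) = 9
step 9: dur = C[8]=7 = 7
sum of known step durations = 66
dur[7] = total - known = 74 - 66 = 8
L[7] is the binding max in step 7, so L[7] = dur[7] = 8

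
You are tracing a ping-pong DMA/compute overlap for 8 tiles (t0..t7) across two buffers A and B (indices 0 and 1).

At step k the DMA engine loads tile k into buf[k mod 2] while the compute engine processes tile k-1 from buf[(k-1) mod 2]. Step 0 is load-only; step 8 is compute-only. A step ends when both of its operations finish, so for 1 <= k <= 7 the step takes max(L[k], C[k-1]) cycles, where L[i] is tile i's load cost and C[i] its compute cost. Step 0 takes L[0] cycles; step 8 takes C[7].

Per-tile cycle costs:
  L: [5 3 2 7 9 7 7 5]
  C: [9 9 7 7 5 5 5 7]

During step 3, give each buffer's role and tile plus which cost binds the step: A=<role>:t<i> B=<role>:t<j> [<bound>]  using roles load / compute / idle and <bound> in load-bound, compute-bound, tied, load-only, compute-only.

  0. 5=5c; end=5; A:t0 B:-
  1. max(3,9)=9c; end=14; A:t0 B:t1
  2. max(2,9)=9c; end=23; A:t2 B:t1
  3. max(7,7)=7c; end=30; A:t2 B:t3
  4. max(9,7)=9c; end=39; A:t4 B:t3
  5. max(7,5)=7c; end=46; A:t4 B:t5
  6. max(7,5)=7c; end=53; A:t6 B:t5
  7. max(5,5)=5c; end=58; A:t6 B:t7
  8. 7=7c; end=65; A:t6 B:t7

step 3: A=compute:t2 B=load:t3 [tied]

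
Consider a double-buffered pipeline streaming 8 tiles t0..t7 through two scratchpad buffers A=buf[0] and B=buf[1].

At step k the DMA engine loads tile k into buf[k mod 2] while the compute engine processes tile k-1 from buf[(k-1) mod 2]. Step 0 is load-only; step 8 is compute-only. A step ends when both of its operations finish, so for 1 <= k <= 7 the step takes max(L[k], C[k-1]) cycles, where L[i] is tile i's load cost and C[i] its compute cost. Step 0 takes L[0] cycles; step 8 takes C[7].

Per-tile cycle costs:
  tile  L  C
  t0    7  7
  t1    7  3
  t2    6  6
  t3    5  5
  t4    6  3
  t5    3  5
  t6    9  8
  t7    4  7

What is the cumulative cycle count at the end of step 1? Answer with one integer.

end_cycle[1] = 14

k=0 load=t0/7c comp=- wait=7 total=7
k=1 load=t1/7c comp=t0/7c wait=7 total=14
k=2 load=t2/6c comp=t1/3c wait=6 total=20
k=3 load=t3/5c comp=t2/6c wait=6 total=26
k=4 load=t4/6c comp=t3/5c wait=6 total=32
k=5 load=t5/3c comp=t4/3c wait=3 total=35
k=6 load=t6/9c comp=t5/5c wait=9 total=44
k=7 load=t7/4c comp=t6/8c wait=8 total=52
k=8 load=- comp=t7/7c wait=7 total=59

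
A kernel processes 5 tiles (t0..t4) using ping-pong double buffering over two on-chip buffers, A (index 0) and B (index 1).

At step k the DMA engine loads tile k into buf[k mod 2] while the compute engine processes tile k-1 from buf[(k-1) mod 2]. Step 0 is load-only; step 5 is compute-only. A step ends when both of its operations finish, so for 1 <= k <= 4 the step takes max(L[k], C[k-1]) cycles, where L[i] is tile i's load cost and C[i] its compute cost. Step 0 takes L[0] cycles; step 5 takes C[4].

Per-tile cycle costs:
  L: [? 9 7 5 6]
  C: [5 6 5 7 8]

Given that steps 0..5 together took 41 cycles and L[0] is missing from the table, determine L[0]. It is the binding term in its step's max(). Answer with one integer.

step 0: dur = L[0]=? = L[0]  (unknown; binding)
step 1: dur = max(L[1]=9, C[0]=5) = 9
step 2: dur = max(L[2]=7, C[1]=6) = 7
step 3: dur = max(L[3]=5, C[2]=5) = 5
step 4: dur = max(L[4]=6, C[3]=7) = 7
step 5: dur = C[4]=8 = 8
sum of known step durations = 36
dur[0] = total - known = 41 - 36 = 5
L[0] is the binding max in step 0, so L[0] = dur[0] = 5

L[0] = 5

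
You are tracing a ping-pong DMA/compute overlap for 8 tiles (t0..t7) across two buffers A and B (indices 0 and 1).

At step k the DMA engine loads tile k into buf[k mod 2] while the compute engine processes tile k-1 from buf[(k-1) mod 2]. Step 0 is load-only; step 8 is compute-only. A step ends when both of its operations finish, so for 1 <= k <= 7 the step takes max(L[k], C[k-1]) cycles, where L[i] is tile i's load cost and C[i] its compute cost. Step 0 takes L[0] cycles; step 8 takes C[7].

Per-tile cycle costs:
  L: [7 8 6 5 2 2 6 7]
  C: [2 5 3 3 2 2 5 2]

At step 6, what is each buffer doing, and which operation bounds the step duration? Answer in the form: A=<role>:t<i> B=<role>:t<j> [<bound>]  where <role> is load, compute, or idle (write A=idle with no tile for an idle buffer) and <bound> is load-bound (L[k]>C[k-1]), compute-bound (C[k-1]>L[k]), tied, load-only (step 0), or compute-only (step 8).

k=0 load=t0/7c comp=- wait=7 total=7
k=1 load=t1/8c comp=t0/2c wait=8 total=15
k=2 load=t2/6c comp=t1/5c wait=6 total=21
k=3 load=t3/5c comp=t2/3c wait=5 total=26
k=4 load=t4/2c comp=t3/3c wait=3 total=29
k=5 load=t5/2c comp=t4/2c wait=2 total=31
k=6 load=t6/6c comp=t5/2c wait=6 total=37
k=7 load=t7/7c comp=t6/5c wait=7 total=44
k=8 load=- comp=t7/2c wait=2 total=46

step 6: A=load:t6 B=compute:t5 [load-bound]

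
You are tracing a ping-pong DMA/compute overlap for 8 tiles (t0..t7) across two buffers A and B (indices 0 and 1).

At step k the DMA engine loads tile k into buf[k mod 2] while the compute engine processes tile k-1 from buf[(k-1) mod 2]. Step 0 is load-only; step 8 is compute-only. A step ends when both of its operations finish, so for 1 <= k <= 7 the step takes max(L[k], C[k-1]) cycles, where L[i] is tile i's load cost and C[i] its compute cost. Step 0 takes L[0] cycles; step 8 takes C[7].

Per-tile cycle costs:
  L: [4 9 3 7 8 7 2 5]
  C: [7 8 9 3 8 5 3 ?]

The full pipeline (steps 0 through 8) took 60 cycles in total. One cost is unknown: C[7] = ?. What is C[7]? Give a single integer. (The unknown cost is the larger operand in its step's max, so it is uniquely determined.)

C[7] = 4

step 0 | dur = L[0]=4 = 4
step 1 | dur = max(L[1]=9, C[0]=7) = 9
step 2 | dur = max(L[2]=3, C[1]=8) = 8
step 3 | dur = max(L[3]=7, C[2]=9) = 9
step 4 | dur = max(L[4]=8, C[3]=3) = 8
step 5 | dur = max(L[5]=7, C[4]=8) = 8
step 6 | dur = max(L[6]=2, C[5]=5) = 5
step 7 | dur = max(L[7]=5, C[6]=3) = 5
step 8 | dur = C[7]=? = C[7]  (unknown; binding)
sum of known step durations = 56
dur[8] = total - known = 60 - 56 = 4
C[7] is the binding max in step 8, so C[7] = dur[8] = 4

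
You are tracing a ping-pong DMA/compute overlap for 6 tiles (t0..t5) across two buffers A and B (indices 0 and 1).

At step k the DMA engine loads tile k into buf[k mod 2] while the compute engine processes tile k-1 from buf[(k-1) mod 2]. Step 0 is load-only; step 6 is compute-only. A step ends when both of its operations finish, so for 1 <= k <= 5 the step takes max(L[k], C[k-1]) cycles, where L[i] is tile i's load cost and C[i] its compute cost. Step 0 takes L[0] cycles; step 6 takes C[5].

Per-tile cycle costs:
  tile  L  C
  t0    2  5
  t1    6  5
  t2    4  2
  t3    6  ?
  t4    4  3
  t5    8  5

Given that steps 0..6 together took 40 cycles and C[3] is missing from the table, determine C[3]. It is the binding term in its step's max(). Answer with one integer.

step 0 → dur = L[0]=2 = 2
step 1 → dur = max(L[1]=6, C[0]=5) = 6
step 2 → dur = max(L[2]=4, C[1]=5) = 5
step 3 → dur = max(L[3]=6, C[2]=2) = 6
step 4 → dur = max(L[4]=4, C[3]=?) = C[3]  (unknown; binding)
step 5 → dur = max(L[5]=8, C[4]=3) = 8
step 6 → dur = C[5]=5 = 5
sum of known step durations = 32
dur[4] = total - known = 40 - 32 = 8
C[3] is the binding max in step 4, so C[3] = dur[4] = 8

C[3] = 8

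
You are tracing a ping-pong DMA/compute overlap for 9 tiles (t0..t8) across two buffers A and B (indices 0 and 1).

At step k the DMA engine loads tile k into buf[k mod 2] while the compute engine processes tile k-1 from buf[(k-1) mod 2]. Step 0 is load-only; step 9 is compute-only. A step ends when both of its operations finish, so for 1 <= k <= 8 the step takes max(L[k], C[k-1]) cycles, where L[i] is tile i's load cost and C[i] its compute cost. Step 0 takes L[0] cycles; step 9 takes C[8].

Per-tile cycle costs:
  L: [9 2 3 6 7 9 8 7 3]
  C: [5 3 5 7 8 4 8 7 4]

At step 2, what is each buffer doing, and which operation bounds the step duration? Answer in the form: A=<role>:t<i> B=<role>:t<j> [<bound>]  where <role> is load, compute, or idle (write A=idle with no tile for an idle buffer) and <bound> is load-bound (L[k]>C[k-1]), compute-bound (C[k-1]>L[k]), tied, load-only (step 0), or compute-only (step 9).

k=0 load=t0/9c comp=- wait=9 total=9
k=1 load=t1/2c comp=t0/5c wait=5 total=14
k=2 load=t2/3c comp=t1/3c wait=3 total=17
k=3 load=t3/6c comp=t2/5c wait=6 total=23
k=4 load=t4/7c comp=t3/7c wait=7 total=30
k=5 load=t5/9c comp=t4/8c wait=9 total=39
k=6 load=t6/8c comp=t5/4c wait=8 total=47
k=7 load=t7/7c comp=t6/8c wait=8 total=55
k=8 load=t8/3c comp=t7/7c wait=7 total=62
k=9 load=- comp=t8/4c wait=4 total=66

step 2: A=load:t2 B=compute:t1 [tied]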